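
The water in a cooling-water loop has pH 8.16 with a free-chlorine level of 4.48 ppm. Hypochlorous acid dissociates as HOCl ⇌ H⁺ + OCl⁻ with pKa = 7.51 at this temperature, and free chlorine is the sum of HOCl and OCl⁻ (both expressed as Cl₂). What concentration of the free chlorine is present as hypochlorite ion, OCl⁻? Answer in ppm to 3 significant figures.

3.66 ppm

[OCl⁻]/[HOCl] = 10^(pH − pKa) = 10^(8.16 − 7.51) = 10^0.65 = 4.467.
Fraction as HOCl = 1 / (1 + 4.467) = 0.1829.
OCl⁻ = (1 − 0.1829) × 4.48 ppm = 3.661 ppm.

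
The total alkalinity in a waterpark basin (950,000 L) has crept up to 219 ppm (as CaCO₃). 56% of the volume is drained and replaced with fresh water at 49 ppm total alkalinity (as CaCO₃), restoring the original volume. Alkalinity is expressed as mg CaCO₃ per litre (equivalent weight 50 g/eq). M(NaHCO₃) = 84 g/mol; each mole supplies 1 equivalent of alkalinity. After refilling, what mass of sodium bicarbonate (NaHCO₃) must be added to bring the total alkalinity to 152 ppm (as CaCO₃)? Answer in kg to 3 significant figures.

After draining 56% and refilling: 219 × 0.44 + 49 × 0.56 = 123.8 ppm.
Deficit to target: 152 − 123.8 = 28.2 mg/L.
As CaCO₃: 28.2 mg/L × 950,000 L = 26,790 g; ÷ 50 g/eq ÷ 1 = 535.8 mol NaHCO₃.
Mass: 535.8 × 84 = 45,010 g.

45.0 kg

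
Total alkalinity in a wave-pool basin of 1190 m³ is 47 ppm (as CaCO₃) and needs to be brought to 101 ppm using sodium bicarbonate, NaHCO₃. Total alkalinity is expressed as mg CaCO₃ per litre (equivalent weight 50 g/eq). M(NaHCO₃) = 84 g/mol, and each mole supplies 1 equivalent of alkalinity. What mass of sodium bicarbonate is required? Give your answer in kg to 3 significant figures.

108 kg

Volume: 1190 m³ = 1,190,000 L.
Alkalinity to add: (101 − 47) = 54 mg/L as CaCO₃ × 1,190,000 L = 64,260 g as CaCO₃.
Equivalents: 64,260 g ÷ 50 g/eq = 1285 eq.
NaHCO₃ supplies 1 eq per mole → 1285 mol.
Mass: 1285 mol × 84 g/mol = 108,000 g.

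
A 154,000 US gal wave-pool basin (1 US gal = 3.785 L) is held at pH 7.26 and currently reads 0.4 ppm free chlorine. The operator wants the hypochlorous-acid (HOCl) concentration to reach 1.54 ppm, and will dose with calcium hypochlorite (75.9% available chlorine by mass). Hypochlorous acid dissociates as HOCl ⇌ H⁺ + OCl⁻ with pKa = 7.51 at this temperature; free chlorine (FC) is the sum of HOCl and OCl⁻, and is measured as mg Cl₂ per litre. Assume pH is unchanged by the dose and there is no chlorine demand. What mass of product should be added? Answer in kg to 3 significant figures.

1.54 kg

Volume: 154,000 US gal × 3.785 L/gal = 582,890 L.
[OCl⁻]/[HOCl] = 10^(pH − pKa) = 10^(7.26 − 7.51) = 0.5623; fraction as HOCl = 1/(1 + 0.5623) = 0.6401.
Free chlorine required for 1.54 ppm HOCl: 1.54 / 0.6401 = 2.406 ppm.
FC to add: 2.406 − 0.4 = 2.006 mg/L as Cl₂.
Cl₂ equivalent: 2.006 mg/L × 582,890 L = 1169 g.
Product at 75.9% available Cl: 1169 / 0.759 = 1541 g.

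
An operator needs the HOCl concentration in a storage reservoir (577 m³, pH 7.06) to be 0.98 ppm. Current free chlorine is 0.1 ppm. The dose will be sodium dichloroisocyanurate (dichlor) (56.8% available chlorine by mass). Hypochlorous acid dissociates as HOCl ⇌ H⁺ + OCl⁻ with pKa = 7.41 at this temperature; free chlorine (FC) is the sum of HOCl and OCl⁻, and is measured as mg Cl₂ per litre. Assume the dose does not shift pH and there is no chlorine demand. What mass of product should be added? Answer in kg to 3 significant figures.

1.34 kg

Volume: 577 m³ = 577,000 L.
[OCl⁻]/[HOCl] = 10^(pH − pKa) = 10^(7.06 − 7.41) = 0.4467; fraction as HOCl = 1/(1 + 0.4467) = 0.6912.
Free chlorine required for 0.98 ppm HOCl: 0.98 / 0.6912 = 1.418 ppm.
FC to add: 1.418 − 0.1 = 1.318 mg/L as Cl₂.
Cl₂ equivalent: 1.318 mg/L × 577,000 L = 760.3 g.
Product at 56.8% available Cl: 760.3 / 0.568 = 1339 g.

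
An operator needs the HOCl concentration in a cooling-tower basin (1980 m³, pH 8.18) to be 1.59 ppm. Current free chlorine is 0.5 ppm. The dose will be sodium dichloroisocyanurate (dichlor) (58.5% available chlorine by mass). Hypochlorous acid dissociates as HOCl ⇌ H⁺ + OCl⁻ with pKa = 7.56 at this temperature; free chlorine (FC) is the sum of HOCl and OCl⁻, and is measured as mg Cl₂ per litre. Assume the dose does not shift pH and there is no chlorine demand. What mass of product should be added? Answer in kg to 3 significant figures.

Volume: 1980 m³ = 1,980,000 L.
[OCl⁻]/[HOCl] = 10^(pH − pKa) = 10^(8.18 − 7.56) = 4.169; fraction as HOCl = 1/(1 + 4.169) = 0.1935.
Free chlorine required for 1.59 ppm HOCl: 1.59 / 0.1935 = 8.218 ppm.
FC to add: 8.218 − 0.5 = 7.718 mg/L as Cl₂.
Cl₂ equivalent: 7.718 mg/L × 1,980,000 L = 15,280 g.
Product at 58.5% available Cl: 15,280 / 0.585 = 26,120 g.

26.1 kg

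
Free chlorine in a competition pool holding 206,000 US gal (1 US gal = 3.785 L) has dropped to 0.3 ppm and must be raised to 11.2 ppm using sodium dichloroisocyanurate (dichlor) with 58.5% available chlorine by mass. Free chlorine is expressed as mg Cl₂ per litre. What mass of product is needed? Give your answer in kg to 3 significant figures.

Volume: 206,000 US gal × 3.785 L/gal = 779,710 L.
Chlorine deficit: 11.2 − 0.3 = 10.9 ppm = 10.9 mg/L as Cl₂.
Cl₂ equivalent needed: 10.9 mg/L × 779,710 L = 8,499,000 mg = 8499 g.
Product at 58.5% available chlorine: 8499 / 0.585 = 14,530 g.

14.5 kg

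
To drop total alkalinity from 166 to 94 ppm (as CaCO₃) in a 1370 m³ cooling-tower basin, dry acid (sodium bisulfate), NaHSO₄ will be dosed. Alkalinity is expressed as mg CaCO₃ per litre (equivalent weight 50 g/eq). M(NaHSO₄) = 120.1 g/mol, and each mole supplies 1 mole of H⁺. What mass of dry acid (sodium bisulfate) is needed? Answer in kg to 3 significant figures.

237 kg

Volume: 1370 m³ = 1,370,000 L.
Alkalinity to neutralize: (166 − 94) = 72 mg/L as CaCO₃ × 1,370,000 L = 98,640 g as CaCO₃.
Equivalents of H⁺ required: 98,640 ÷ 50 g/eq = 1973 eq = 1973 mol NaHSO₄.
Mass of NaHSO₄: 1973 × 120.1 = 236,900 g.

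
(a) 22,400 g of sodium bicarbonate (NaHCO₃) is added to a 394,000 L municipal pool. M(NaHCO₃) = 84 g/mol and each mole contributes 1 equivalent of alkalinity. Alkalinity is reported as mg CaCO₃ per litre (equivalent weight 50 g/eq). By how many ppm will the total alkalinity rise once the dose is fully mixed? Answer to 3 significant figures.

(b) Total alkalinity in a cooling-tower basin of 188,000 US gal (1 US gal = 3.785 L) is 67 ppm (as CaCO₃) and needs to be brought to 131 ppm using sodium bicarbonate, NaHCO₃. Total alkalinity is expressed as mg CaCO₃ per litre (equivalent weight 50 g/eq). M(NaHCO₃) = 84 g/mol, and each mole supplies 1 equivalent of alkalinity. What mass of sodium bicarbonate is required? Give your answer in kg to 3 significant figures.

(a) 33.8 ppm; (b) 76.5 kg

(a) Moles of NaHCO₃: 22,400 g ÷ 84 g/mol = 266.7 mol → 266.7 eq of alkalinity.
(a) As CaCO₃: 266.7 eq × 50 g/eq = 13,330 g.
(a) Rise: 13,330 g / 394,000 L × 1000 = 33.84 mg/L.

(b) Volume: 188,000 US gal × 3.785 L/gal = 711,580 L.
(b) Alkalinity to add: (131 − 67) = 64 mg/L as CaCO₃ × 711,580 L = 45,540 g as CaCO₃.
(b) Equivalents: 45,540 g ÷ 50 g/eq = 910.8 eq.
(b) NaHCO₃ supplies 1 eq per mole → 910.8 mol.
(b) Mass: 910.8 mol × 84 g/mol = 76,510 g.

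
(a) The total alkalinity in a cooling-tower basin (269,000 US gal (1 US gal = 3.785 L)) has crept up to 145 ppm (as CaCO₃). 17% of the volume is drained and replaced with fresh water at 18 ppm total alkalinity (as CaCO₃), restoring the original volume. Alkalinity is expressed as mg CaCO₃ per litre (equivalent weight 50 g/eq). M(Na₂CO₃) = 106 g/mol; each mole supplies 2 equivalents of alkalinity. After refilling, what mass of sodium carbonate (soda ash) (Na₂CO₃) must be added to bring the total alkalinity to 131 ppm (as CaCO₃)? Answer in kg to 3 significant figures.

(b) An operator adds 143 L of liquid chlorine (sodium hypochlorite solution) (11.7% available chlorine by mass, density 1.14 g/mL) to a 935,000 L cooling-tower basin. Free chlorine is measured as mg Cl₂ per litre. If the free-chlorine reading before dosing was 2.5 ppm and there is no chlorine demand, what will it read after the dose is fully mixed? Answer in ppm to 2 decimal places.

(a) 8.19 kg; (b) 22.90 ppm

(a) Volume: 269,000 US gal × 3.785 L/gal = 1,018,165 L.
(a) After draining 17% and refilling: 145 × 0.83 + 18 × 0.17 = 123.41 ppm.
(a) Deficit to target: 131 − 123.41 = 7.59 mg/L.
(a) As CaCO₃: 7.59 mg/L × 1,018,165 L = 7728 g; ÷ 50 g/eq ÷ 2 = 77.28 mol Na₂CO₃.
(a) Mass: 77.28 × 106 = 8192 g.

(b) Mass of solution: 143 L × 1000 mL/L × 1.14 g/mL = 163,000 g.
(b) Available chlorine delivered: 163,000 g × 0.117 = 19,070 g as Cl₂.
(b) Concentration rise: 19,070 g / 935,000 L = 20.4 mg/L = 20.40 ppm.
(b) Final FC: 2.5 + 20.40 = 22.90 ppm.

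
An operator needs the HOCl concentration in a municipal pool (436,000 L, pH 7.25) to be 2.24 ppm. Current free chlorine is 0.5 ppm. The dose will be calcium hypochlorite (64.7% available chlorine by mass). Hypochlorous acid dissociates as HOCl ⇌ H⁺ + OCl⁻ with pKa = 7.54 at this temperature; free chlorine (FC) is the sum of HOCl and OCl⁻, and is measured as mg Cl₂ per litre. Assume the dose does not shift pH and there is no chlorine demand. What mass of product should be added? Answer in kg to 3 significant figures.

[OCl⁻]/[HOCl] = 10^(pH − pKa) = 10^(7.25 − 7.54) = 0.5129; fraction as HOCl = 1/(1 + 0.5129) = 0.661.
Free chlorine required for 2.24 ppm HOCl: 2.24 / 0.661 = 3.389 ppm.
FC to add: 3.389 − 0.5 = 2.889 mg/L as Cl₂.
Cl₂ equivalent: 2.889 mg/L × 436,000 L = 1260 g.
Product at 64.7% available Cl: 1260 / 0.647 = 1947 g.

1.95 kg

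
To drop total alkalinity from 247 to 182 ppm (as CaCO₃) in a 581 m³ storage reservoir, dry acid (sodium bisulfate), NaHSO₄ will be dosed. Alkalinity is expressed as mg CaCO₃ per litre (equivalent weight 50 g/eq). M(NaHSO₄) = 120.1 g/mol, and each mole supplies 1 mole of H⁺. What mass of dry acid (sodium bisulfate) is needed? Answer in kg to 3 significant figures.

Volume: 581 m³ = 581,000 L.
Alkalinity to neutralize: (247 − 182) = 65 mg/L as CaCO₃ × 581,000 L = 37,760 g as CaCO₃.
Equivalents of H⁺ required: 37,760 ÷ 50 g/eq = 755.3 eq = 755.3 mol NaHSO₄.
Mass of NaHSO₄: 755.3 × 120.1 = 90,710 g.

90.7 kg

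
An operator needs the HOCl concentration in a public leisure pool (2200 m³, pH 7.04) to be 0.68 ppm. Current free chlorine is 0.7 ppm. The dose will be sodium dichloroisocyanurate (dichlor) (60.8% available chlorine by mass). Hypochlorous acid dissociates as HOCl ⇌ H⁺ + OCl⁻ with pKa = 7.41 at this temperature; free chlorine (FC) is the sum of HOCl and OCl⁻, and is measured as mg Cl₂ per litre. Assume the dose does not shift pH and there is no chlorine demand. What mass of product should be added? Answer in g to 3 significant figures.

Volume: 2200 m³ = 2,200,000 L.
[OCl⁻]/[HOCl] = 10^(pH − pKa) = 10^(7.04 − 7.41) = 0.4266; fraction as HOCl = 1/(1 + 0.4266) = 0.701.
Free chlorine required for 0.68 ppm HOCl: 0.68 / 0.701 = 0.9701 ppm.
FC to add: 0.9701 − 0.7 = 0.2701 mg/L as Cl₂.
Cl₂ equivalent: 0.2701 mg/L × 2,200,000 L = 594.2 g.
Product at 60.8% available Cl: 594.2 / 0.608 = 977.2 g.

977 g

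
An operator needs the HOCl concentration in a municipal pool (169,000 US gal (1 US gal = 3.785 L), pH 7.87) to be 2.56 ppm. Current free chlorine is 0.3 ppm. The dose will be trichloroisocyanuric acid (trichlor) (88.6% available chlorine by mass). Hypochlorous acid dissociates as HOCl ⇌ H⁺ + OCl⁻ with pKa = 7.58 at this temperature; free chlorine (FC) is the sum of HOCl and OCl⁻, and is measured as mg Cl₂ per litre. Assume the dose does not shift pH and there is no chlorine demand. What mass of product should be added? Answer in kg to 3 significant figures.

5.24 kg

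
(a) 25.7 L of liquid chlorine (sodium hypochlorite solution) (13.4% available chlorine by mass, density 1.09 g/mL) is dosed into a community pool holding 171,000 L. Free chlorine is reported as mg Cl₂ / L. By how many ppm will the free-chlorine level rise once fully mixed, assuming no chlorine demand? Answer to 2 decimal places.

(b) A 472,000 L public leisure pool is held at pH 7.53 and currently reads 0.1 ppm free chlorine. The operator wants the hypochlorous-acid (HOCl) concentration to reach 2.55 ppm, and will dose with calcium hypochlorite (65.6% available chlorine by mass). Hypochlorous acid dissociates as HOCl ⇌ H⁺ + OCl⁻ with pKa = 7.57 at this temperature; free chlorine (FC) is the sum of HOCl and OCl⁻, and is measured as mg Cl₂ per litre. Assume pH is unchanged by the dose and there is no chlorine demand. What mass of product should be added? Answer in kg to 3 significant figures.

(a) 21.95 ppm; (b) 3.44 kg

(a) Mass of solution: 25.7 L × 1000 mL/L × 1.09 g/mL = 28,010 g.
(a) Available chlorine delivered: 28,010 g × 0.134 = 3754 g as Cl₂.
(a) Concentration rise: 3754 g / 171,000 L = 21.95 mg/L = 21.95 ppm.

(b) [OCl⁻]/[HOCl] = 10^(pH − pKa) = 10^(7.53 − 7.57) = 0.912; fraction as HOCl = 1/(1 + 0.912) = 0.523.
(b) Free chlorine required for 2.55 ppm HOCl: 2.55 / 0.523 = 4.876 ppm.
(b) FC to add: 4.876 − 0.1 = 4.776 mg/L as Cl₂.
(b) Cl₂ equivalent: 4.776 mg/L × 472,000 L = 2254 g.
(b) Product at 65.6% available Cl: 2254 / 0.656 = 3436 g.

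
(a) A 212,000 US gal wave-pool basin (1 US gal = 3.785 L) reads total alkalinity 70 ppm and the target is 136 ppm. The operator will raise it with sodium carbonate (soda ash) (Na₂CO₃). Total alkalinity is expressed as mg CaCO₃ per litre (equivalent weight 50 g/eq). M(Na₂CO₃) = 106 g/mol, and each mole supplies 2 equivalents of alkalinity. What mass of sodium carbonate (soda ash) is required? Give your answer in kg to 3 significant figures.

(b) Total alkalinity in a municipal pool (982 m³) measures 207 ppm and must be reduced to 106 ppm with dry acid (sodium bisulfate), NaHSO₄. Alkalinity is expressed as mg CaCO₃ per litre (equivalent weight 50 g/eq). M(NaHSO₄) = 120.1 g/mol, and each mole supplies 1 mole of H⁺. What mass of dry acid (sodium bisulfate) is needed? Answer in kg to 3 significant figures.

(a) 56.1 kg; (b) 238 kg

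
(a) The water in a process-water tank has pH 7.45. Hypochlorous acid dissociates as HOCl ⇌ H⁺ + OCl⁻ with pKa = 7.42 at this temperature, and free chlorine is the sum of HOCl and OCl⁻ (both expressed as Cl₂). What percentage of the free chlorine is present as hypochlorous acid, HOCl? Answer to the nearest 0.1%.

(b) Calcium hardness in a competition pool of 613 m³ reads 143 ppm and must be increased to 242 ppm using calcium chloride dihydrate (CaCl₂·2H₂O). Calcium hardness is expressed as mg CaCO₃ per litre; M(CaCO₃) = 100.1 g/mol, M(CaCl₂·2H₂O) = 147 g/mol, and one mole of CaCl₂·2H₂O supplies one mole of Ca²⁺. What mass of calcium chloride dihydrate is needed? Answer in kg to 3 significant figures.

(a) [OCl⁻]/[HOCl] = 10^(pH − pKa) = 10^(7.45 − 7.42) = 10^0.03 = 1.072.
(a) Fraction as HOCl = 1 / (1 + 1.072) = 0.4827.

(b) Volume: 613 m³ = 613,000 L.
(b) Hardness to add: (242 − 143) = 99 mg/L as CaCO₃ × 613,000 L = 60,690 g as CaCO₃.
(b) Moles of Ca²⁺ (1 mol Ca²⁺ ≡ 1 mol CaCO₃): 60,690 / 100.1 g/mol = 606.3 mol.
(b) Mass of CaCl₂·2H₂O: 606.3 × 147 = 89,120 g.

(a) 48.3%; (b) 89.1 kg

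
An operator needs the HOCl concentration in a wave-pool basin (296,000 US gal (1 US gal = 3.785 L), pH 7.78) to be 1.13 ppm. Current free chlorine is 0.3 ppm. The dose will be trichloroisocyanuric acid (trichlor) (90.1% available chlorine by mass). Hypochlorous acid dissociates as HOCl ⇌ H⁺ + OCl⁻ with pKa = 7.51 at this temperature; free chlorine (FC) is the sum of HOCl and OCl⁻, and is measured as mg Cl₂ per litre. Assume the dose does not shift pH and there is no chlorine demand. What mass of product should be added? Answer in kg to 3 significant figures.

3.65 kg

Volume: 296,000 US gal × 3.785 L/gal = 1,120,360 L.
[OCl⁻]/[HOCl] = 10^(pH − pKa) = 10^(7.78 − 7.51) = 1.862; fraction as HOCl = 1/(1 + 1.862) = 0.3494.
Free chlorine required for 1.13 ppm HOCl: 1.13 / 0.3494 = 3.234 ppm.
FC to add: 3.234 − 0.3 = 2.934 mg/L as Cl₂.
Cl₂ equivalent: 2.934 mg/L × 1,120,360 L = 3287 g.
Product at 90.1% available Cl: 3287 / 0.901 = 3649 g.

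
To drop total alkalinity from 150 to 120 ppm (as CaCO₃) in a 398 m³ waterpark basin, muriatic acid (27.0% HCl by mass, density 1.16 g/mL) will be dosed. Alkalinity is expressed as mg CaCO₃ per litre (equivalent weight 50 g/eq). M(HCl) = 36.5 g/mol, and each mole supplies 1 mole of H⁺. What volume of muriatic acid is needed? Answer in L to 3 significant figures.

27.8 L

Volume: 398 m³ = 398,000 L.
Alkalinity to neutralize: (150 − 120) = 30 mg/L as CaCO₃ × 398,000 L = 11,940 g as CaCO₃.
Equivalents of H⁺ required: 11,940 ÷ 50 g/eq = 238.8 eq = 238.8 mol HCl.
Mass of HCl: 238.8 × 36.5 = 8716 g.
Mass of 27.0% solution: 8716 / 0.27 = 32,280 g.
Volume: 32,280 g ÷ 1.16 g/mL = 27,830 mL.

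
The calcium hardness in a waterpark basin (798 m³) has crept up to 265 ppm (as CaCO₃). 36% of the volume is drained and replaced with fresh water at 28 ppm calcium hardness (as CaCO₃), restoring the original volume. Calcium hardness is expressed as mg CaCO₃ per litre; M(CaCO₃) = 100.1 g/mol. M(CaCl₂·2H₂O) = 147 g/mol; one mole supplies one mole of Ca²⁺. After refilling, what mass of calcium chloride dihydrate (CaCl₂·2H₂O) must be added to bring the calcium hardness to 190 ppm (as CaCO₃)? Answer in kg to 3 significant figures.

Volume: 798 m³ = 798,000 L.
After draining 36% and refilling: 265 × 0.64 + 28 × 0.36 = 179.68 ppm.
Deficit to target: 190 − 179.68 = 10.32 mg/L.
As CaCO₃: 10.32 mg/L × 798,000 L = 8235 g; ÷ 100.1 = 82.27 mol Ca²⁺.
Mass: 82.27 × 147 = 12,090 g.

12.1 kg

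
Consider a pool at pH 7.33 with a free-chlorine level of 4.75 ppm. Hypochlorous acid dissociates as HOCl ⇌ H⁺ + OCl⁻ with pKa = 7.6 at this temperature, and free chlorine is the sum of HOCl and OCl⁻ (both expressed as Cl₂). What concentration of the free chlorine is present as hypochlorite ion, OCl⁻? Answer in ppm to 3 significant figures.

[OCl⁻]/[HOCl] = 10^(pH − pKa) = 10^(7.33 − 7.6) = 10^-0.27 = 0.537.
Fraction as HOCl = 1 / (1 + 0.537) = 0.6506.
OCl⁻ = (1 − 0.6506) × 4.75 ppm = 1.66 ppm.

1.66 ppm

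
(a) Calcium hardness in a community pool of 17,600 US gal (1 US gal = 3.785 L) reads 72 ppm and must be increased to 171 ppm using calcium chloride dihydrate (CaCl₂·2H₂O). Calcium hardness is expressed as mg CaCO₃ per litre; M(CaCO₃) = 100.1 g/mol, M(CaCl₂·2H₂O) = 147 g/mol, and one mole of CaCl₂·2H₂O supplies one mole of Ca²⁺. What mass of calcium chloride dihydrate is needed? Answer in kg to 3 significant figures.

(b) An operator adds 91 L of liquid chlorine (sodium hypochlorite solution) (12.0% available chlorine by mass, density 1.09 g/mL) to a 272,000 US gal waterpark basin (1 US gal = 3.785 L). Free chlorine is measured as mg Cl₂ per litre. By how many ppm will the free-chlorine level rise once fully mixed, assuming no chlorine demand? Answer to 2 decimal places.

(a) Volume: 17,600 US gal × 3.785 L/gal = 66,616 L.
(a) Hardness to add: (171 − 72) = 99 mg/L as CaCO₃ × 66,616 L = 6595 g as CaCO₃.
(a) Moles of Ca²⁺ (1 mol Ca²⁺ ≡ 1 mol CaCO₃): 6595 / 100.1 g/mol = 65.88 mol.
(a) Mass of CaCl₂·2H₂O: 65.88 × 147 = 9685 g.

(b) Volume: 272,000 US gal × 3.785 L/gal = 1,029,520 L.
(b) Mass of solution: 91 L × 1000 mL/L × 1.09 g/mL = 99,190 g.
(b) Available chlorine delivered: 99,190 g × 0.12 = 11,900 g as Cl₂.
(b) Concentration rise: 11,900 g / 1,029,520 L = 11.56 mg/L = 11.56 ppm.

(a) 9.68 kg; (b) 11.56 ppm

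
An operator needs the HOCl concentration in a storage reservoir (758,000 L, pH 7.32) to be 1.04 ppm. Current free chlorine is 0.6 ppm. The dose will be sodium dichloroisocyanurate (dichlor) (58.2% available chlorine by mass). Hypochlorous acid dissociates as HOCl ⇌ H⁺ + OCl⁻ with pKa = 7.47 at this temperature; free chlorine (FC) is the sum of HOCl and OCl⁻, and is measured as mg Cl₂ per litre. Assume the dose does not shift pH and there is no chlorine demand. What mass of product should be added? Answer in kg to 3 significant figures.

[OCl⁻]/[HOCl] = 10^(pH − pKa) = 10^(7.32 − 7.47) = 0.7079; fraction as HOCl = 1/(1 + 0.7079) = 0.5855.
Free chlorine required for 1.04 ppm HOCl: 1.04 / 0.5855 = 1.776 ppm.
FC to add: 1.776 − 0.6 = 1.176 mg/L as Cl₂.
Cl₂ equivalent: 1.176 mg/L × 758,000 L = 891.6 g.
Product at 58.2% available Cl: 891.6 / 0.582 = 1532 g.

1.53 kg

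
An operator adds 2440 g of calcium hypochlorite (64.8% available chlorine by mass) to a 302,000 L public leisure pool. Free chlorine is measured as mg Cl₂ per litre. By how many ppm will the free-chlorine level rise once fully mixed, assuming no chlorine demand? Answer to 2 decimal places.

Available chlorine delivered: 2440 g × 0.648 = 1581 g as Cl₂.
Concentration rise: 1581 g / 302,000 L = 5.235 mg/L = 5.24 ppm.

5.24 ppm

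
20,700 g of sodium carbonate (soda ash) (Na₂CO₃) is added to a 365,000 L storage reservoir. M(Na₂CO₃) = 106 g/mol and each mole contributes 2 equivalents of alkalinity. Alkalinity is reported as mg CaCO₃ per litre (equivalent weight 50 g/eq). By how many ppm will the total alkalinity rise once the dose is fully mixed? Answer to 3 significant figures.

Moles of Na₂CO₃: 20,700 g ÷ 106 g/mol = 195.3 mol → 390.6 eq of alkalinity.
As CaCO₃: 390.6 eq × 50 g/eq = 19,530 g.
Rise: 19,530 g / 365,000 L × 1000 = 53.5 mg/L.

53.5 ppm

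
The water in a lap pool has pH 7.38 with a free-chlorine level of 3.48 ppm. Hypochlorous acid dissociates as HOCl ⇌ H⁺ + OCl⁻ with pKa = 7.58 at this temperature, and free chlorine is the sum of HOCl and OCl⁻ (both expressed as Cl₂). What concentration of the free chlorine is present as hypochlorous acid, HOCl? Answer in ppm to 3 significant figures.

[OCl⁻]/[HOCl] = 10^(pH − pKa) = 10^(7.38 − 7.58) = 10^-0.20 = 0.631.
Fraction as HOCl = 1 / (1 + 0.631) = 0.6131.
HOCl = 0.6131 × 3.48 ppm = 2.134 ppm.

2.13 ppm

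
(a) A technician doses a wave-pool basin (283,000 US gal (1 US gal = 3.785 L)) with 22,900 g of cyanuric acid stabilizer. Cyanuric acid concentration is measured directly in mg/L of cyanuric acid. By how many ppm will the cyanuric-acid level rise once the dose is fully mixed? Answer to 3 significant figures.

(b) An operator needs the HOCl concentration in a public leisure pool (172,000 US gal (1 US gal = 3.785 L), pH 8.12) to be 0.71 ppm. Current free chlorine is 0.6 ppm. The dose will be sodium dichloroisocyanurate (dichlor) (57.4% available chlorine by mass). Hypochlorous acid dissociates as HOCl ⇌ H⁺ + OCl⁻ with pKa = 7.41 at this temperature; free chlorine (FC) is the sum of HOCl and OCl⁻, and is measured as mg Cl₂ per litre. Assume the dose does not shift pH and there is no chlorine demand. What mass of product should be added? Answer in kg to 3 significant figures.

(a) Volume: 283,000 US gal × 3.785 L/gal = 1,071,155 L.
(a) Rise: 22,900 g / 1,071,155 L × 1000 = 21.38 mg/L.

(b) Volume: 172,000 US gal × 3.785 L/gal = 651,020 L.
(b) [OCl⁻]/[HOCl] = 10^(pH − pKa) = 10^(8.12 − 7.41) = 5.129; fraction as HOCl = 1/(1 + 5.129) = 0.1632.
(b) Free chlorine required for 0.71 ppm HOCl: 0.71 / 0.1632 = 4.351 ppm.
(b) FC to add: 4.351 − 0.6 = 3.751 mg/L as Cl₂.
(b) Cl₂ equivalent: 3.751 mg/L × 651,020 L = 2442 g.
(b) Product at 57.4% available Cl: 2442 / 0.574 = 4255 g.

(a) 21.4 ppm; (b) 4.25 kg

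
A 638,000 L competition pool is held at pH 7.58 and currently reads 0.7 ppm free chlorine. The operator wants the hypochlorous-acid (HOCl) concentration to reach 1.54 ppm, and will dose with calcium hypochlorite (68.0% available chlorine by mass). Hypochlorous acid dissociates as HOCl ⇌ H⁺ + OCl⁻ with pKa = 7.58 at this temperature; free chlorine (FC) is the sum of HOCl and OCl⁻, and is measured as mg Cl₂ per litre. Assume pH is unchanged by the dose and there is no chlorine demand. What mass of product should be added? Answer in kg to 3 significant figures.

2.23 kg

[OCl⁻]/[HOCl] = 10^(pH − pKa) = 10^(7.58 − 7.58) = 1; fraction as HOCl = 1/(1 + 1) = 0.5.
Free chlorine required for 1.54 ppm HOCl: 1.54 / 0.5 = 3.08 ppm.
FC to add: 3.08 − 0.7 = 2.38 mg/L as Cl₂.
Cl₂ equivalent: 2.38 mg/L × 638,000 L = 1518 g.
Product at 68.0% available Cl: 1518 / 0.68 = 2233 g.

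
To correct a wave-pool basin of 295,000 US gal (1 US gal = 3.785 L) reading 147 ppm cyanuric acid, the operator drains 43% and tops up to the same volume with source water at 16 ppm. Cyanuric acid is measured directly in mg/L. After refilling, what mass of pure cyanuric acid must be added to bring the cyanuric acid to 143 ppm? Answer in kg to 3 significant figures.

58.4 kg

Volume: 295,000 US gal × 3.785 L/gal = 1,116,575 L.
After draining 43% and refilling: 147 × 0.57 + 16 × 0.43 = 90.67 ppm.
Deficit to target: 143 − 90.67 = 52.33 mg/L.
Mass: 52.33 mg/L × 1,116,575 L = 58,430 g cyanuric acid.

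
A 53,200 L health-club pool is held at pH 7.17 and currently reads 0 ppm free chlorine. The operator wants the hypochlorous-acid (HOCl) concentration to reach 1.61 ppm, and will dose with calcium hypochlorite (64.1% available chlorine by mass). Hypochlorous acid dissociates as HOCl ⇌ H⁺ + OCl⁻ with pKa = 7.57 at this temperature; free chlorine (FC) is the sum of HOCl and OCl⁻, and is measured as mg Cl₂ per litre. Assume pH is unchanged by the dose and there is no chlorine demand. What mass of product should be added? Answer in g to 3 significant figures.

[OCl⁻]/[HOCl] = 10^(pH − pKa) = 10^(7.17 − 7.57) = 0.3981; fraction as HOCl = 1/(1 + 0.3981) = 0.7153.
Free chlorine required for 1.61 ppm HOCl: 1.61 / 0.7153 = 2.251 ppm.
FC to add: 2.251 − 0 = 2.251 mg/L as Cl₂.
Cl₂ equivalent: 2.251 mg/L × 53,200 L = 119.8 g.
Product at 64.1% available Cl: 119.8 / 0.641 = 186.8 g.

187 g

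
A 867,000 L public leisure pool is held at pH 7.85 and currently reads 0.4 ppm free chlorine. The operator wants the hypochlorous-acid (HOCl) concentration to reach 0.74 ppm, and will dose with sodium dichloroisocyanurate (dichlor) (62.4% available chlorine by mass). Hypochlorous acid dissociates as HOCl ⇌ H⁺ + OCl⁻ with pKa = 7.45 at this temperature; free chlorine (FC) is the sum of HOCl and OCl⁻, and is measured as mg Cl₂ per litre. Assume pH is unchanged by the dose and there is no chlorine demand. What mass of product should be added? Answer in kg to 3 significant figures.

3.06 kg

[OCl⁻]/[HOCl] = 10^(pH − pKa) = 10^(7.85 − 7.45) = 2.512; fraction as HOCl = 1/(1 + 2.512) = 0.2847.
Free chlorine required for 0.74 ppm HOCl: 0.74 / 0.2847 = 2.599 ppm.
FC to add: 2.599 − 0.4 = 2.199 mg/L as Cl₂.
Cl₂ equivalent: 2.199 mg/L × 867,000 L = 1906 g.
Product at 62.4% available Cl: 1906 / 0.624 = 3055 g.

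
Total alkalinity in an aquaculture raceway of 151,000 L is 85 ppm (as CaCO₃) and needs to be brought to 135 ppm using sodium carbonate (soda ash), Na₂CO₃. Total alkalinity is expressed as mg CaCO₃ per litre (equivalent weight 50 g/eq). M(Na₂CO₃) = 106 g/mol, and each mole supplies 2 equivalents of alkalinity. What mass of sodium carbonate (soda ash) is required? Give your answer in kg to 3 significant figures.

Alkalinity to add: (135 − 85) = 50 mg/L as CaCO₃ × 151,000 L = 7550 g as CaCO₃.
Equivalents: 7550 g ÷ 50 g/eq = 151 eq.
Each mole of Na₂CO₃ supplies 2 eq, so 151 / 2 = 75.5 mol.
Mass: 75.5 mol × 106 g/mol = 8003 g.

8.00 kg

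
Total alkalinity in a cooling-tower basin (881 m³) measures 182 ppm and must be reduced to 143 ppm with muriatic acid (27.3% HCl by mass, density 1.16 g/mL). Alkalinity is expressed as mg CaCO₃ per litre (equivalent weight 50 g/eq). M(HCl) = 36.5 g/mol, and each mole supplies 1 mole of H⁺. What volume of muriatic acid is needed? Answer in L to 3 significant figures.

79.2 L

Volume: 881 m³ = 881,000 L.
Alkalinity to neutralize: (182 − 143) = 39 mg/L as CaCO₃ × 881,000 L = 34,360 g as CaCO₃.
Equivalents of H⁺ required: 34,360 ÷ 50 g/eq = 687.2 eq = 687.2 mol HCl.
Mass of HCl: 687.2 × 36.5 = 25,080 g.
Mass of 27.3% solution: 25,080 / 0.273 = 91,880 g.
Volume: 91,880 g ÷ 1.16 g/mL = 79,200 mL.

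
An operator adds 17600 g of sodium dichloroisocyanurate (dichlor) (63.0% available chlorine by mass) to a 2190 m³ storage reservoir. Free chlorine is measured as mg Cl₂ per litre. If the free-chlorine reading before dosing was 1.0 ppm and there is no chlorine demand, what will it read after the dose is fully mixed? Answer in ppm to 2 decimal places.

Volume: 2190 m³ = 2,190,000 L.
Available chlorine delivered: 17,600 g × 0.63 = 11,090 g as Cl₂.
Concentration rise: 11,090 g / 2,190,000 L = 5.063 mg/L = 5.06 ppm.
Final FC: 1.0 + 5.06 = 6.06 ppm.

6.06 ppm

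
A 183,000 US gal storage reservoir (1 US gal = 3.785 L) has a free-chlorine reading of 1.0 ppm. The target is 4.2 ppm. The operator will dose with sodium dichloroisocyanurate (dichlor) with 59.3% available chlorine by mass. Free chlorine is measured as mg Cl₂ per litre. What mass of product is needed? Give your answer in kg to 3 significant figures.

Volume: 183,000 US gal × 3.785 L/gal = 692,655 L.
Chlorine deficit: 4.2 − 1.0 = 3.2 ppm = 3.2 mg/L as Cl₂.
Cl₂ equivalent needed: 3.2 mg/L × 692,655 L = 2,216,000 mg = 2216 g.
Product at 59.3% available chlorine: 2216 / 0.593 = 3738 g.

3.74 kg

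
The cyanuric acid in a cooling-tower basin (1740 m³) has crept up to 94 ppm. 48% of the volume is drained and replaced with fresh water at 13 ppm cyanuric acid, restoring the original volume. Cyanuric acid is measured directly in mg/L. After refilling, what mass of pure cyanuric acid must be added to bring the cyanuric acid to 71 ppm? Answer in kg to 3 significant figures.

27.6 kg

Volume: 1740 m³ = 1,740,000 L.
After draining 48% and refilling: 94 × 0.52 + 13 × 0.48 = 55.12 ppm.
Deficit to target: 71 − 55.12 = 15.88 mg/L.
Mass: 15.88 mg/L × 1,740,000 L = 27,630 g cyanuric acid.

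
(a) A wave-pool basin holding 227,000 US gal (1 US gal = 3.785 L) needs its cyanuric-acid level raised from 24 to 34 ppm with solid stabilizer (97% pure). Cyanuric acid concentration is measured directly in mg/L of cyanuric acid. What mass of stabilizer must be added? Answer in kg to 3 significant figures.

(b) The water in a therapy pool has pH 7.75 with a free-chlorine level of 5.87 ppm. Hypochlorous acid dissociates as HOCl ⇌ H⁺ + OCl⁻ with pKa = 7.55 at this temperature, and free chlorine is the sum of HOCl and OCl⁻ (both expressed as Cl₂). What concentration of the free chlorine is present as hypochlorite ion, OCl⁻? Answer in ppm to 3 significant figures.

(a) 8.86 kg; (b) 3.60 ppm

(a) Volume: 227,000 US gal × 3.785 L/gal = 859,195 L.
(a) CYA to add: (34 − 24) = 10 mg/L × 859,195 L = 8592 g cyanuric acid.
(a) At 97% purity: 8592 / 0.97 = 8858 g product.

(b) [OCl⁻]/[HOCl] = 10^(pH − pKa) = 10^(7.75 − 7.55) = 10^0.20 = 1.585.
(b) Fraction as HOCl = 1 / (1 + 1.585) = 0.3869.
(b) OCl⁻ = (1 − 0.3869) × 5.87 ppm = 3.599 ppm.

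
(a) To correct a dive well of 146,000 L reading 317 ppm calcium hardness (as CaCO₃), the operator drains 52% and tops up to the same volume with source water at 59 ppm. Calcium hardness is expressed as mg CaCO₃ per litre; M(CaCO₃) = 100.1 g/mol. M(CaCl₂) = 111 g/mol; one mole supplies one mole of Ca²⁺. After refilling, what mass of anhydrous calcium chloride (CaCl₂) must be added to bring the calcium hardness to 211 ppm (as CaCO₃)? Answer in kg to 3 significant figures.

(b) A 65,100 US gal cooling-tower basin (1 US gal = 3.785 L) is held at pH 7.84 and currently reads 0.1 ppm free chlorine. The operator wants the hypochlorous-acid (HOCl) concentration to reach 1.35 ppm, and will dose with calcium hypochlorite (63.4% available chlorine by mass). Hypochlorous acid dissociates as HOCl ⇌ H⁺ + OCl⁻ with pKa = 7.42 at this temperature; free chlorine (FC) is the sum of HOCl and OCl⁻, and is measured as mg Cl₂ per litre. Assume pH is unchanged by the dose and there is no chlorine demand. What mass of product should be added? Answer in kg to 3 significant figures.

(a) After draining 52% and refilling: 317 × 0.48 + 59 × 0.52 = 182.84 ppm.
(a) Deficit to target: 211 − 182.84 = 28.16 mg/L.
(a) As CaCO₃: 28.16 mg/L × 146,000 L = 4111 g; ÷ 100.1 = 41.07 mol Ca²⁺.
(a) Mass: 41.07 × 111 = 4559 g.

(b) Volume: 65,100 US gal × 3.785 L/gal = 246,404 L.
(b) [OCl⁻]/[HOCl] = 10^(pH − pKa) = 10^(7.84 − 7.42) = 2.63; fraction as HOCl = 1/(1 + 2.63) = 0.2755.
(b) Free chlorine required for 1.35 ppm HOCl: 1.35 / 0.2755 = 4.901 ppm.
(b) FC to add: 4.901 − 0.1 = 4.801 mg/L as Cl₂.
(b) Cl₂ equivalent: 4.801 mg/L × 246,404 L = 1183 g.
(b) Product at 63.4% available Cl: 1183 / 0.634 = 1866 g.

(a) 4.56 kg; (b) 1.87 kg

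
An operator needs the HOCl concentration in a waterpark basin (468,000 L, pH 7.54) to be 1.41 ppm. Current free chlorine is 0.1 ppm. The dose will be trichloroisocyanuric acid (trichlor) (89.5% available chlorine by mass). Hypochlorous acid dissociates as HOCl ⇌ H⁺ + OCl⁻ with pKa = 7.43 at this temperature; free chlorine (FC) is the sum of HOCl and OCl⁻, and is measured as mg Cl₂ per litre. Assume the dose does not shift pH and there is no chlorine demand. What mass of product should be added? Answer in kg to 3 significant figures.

[OCl⁻]/[HOCl] = 10^(pH − pKa) = 10^(7.54 − 7.43) = 1.288; fraction as HOCl = 1/(1 + 1.288) = 0.437.
Free chlorine required for 1.41 ppm HOCl: 1.41 / 0.437 = 3.226 ppm.
FC to add: 3.226 − 0.1 = 3.126 mg/L as Cl₂.
Cl₂ equivalent: 3.126 mg/L × 468,000 L = 1463 g.
Product at 89.5% available Cl: 1463 / 0.895 = 1635 g.

1.63 kg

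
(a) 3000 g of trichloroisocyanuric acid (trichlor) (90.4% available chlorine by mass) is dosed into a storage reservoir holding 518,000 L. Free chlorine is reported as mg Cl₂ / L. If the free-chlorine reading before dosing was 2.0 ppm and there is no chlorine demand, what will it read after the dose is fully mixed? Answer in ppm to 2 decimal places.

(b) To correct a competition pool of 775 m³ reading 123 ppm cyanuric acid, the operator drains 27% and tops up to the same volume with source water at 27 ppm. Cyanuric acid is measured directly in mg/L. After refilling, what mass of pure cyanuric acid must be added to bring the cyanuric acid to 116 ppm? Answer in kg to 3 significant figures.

(a) 7.24 ppm; (b) 14.7 kg

(a) Available chlorine delivered: 3000 g × 0.904 = 2712 g as Cl₂.
(a) Concentration rise: 2712 g / 518,000 L = 5.236 mg/L = 5.24 ppm.
(a) Final FC: 2.0 + 5.24 = 7.24 ppm.

(b) Volume: 775 m³ = 775,000 L.
(b) After draining 27% and refilling: 123 × 0.73 + 27 × 0.27 = 97.08 ppm.
(b) Deficit to target: 116 − 97.08 = 18.92 mg/L.
(b) Mass: 18.92 mg/L × 775,000 L = 14,660 g cyanuric acid.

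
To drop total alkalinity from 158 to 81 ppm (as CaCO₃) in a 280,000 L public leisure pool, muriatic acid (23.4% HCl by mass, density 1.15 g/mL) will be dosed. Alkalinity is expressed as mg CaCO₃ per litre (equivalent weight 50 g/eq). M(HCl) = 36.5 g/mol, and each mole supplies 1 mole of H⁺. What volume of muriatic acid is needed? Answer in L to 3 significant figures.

58.5 L

Alkalinity to neutralize: (158 − 81) = 77 mg/L as CaCO₃ × 280,000 L = 21,560 g as CaCO₃.
Equivalents of H⁺ required: 21,560 ÷ 50 g/eq = 431.2 eq = 431.2 mol HCl.
Mass of HCl: 431.2 × 36.5 = 15,740 g.
Mass of 23.4% solution: 15,740 / 0.234 = 67,260 g.
Volume: 67,260 g ÷ 1.15 g/mL = 58,490 mL.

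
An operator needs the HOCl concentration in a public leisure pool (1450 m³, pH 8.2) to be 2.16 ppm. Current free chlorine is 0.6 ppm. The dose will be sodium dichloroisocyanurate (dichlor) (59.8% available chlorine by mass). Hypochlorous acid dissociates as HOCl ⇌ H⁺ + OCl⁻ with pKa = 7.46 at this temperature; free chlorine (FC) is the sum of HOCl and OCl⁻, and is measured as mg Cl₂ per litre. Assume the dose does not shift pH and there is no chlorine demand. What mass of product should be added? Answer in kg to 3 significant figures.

Volume: 1450 m³ = 1,450,000 L.
[OCl⁻]/[HOCl] = 10^(pH − pKa) = 10^(8.2 − 7.46) = 5.495; fraction as HOCl = 1/(1 + 5.495) = 0.154.
Free chlorine required for 2.16 ppm HOCl: 2.16 / 0.154 = 14.03 ppm.
FC to add: 14.03 − 0.6 = 13.43 mg/L as Cl₂.
Cl₂ equivalent: 13.43 mg/L × 1,450,000 L = 19,470 g.
Product at 59.8% available Cl: 19,470 / 0.598 = 32,560 g.

32.6 kg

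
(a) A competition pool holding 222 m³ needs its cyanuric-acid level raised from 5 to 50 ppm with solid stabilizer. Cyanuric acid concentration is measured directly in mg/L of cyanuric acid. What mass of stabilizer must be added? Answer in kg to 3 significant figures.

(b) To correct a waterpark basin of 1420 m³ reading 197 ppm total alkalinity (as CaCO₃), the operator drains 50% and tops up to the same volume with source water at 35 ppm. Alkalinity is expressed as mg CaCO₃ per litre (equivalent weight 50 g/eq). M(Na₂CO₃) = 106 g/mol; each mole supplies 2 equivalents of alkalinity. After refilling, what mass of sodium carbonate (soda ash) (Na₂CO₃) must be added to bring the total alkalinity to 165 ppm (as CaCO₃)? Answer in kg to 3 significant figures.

(a) Volume: 222 m³ = 222,000 L.
(a) CYA to add: (50 − 5) = 45 mg/L × 222,000 L = 9990 g cyanuric acid.

(b) Volume: 1420 m³ = 1,420,000 L.
(b) After draining 50% and refilling: 197 × 0.50 + 35 × 0.50 = 116 ppm.
(b) Deficit to target: 165 − 116 = 49 mg/L.
(b) As CaCO₃: 49 mg/L × 1,420,000 L = 69,580 g; ÷ 50 g/eq ÷ 2 = 695.8 mol Na₂CO₃.
(b) Mass: 695.8 × 106 = 73,750 g.

(a) 9.99 kg; (b) 73.8 kg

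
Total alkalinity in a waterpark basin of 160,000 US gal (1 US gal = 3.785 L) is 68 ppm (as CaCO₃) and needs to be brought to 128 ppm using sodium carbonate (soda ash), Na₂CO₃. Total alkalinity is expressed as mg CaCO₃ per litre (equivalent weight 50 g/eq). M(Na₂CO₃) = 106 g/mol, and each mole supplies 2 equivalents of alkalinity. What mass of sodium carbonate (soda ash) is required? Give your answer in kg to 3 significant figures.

Volume: 160,000 US gal × 3.785 L/gal = 605,600 L.
Alkalinity to add: (128 − 68) = 60 mg/L as CaCO₃ × 605,600 L = 36,340 g as CaCO₃.
Equivalents: 36,340 g ÷ 50 g/eq = 726.7 eq.
Each mole of Na₂CO₃ supplies 2 eq, so 726.7 / 2 = 363.4 mol.
Mass: 363.4 mol × 106 g/mol = 38,520 g.

38.5 kg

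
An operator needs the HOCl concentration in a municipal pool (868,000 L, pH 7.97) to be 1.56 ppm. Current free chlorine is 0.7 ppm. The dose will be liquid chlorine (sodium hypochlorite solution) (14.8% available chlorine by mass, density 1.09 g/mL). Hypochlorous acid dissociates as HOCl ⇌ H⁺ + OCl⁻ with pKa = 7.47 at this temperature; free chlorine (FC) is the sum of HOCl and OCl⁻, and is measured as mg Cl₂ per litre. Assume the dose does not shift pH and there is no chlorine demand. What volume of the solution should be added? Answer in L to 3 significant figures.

[OCl⁻]/[HOCl] = 10^(pH − pKa) = 10^(7.97 − 7.47) = 3.162; fraction as HOCl = 1/(1 + 3.162) = 0.2403.
Free chlorine required for 1.56 ppm HOCl: 1.56 / 0.2403 = 6.493 ppm.
FC to add: 6.493 − 0.7 = 5.793 mg/L as Cl₂.
Cl₂ equivalent: 5.793 mg/L × 868,000 L = 5028 g.
Product at 14.8% available Cl: 5028 / 0.148 = 33,980 g.
Volume: 33,980 g ÷ 1.09 g/mL = 31,170 mL.

31.2 L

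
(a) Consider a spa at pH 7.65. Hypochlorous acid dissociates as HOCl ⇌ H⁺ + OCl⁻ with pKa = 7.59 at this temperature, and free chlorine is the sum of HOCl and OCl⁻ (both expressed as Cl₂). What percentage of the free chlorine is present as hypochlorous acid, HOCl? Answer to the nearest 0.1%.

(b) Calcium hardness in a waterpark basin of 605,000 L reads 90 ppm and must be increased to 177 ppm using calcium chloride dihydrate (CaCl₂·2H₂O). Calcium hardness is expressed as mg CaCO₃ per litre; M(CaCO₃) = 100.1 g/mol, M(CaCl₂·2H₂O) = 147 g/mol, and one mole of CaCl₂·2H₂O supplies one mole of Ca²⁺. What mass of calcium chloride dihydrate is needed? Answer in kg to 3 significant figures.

(a) 46.6%; (b) 77.3 kg

(a) [OCl⁻]/[HOCl] = 10^(pH − pKa) = 10^(7.65 − 7.59) = 10^0.06 = 1.148.
(a) Fraction as HOCl = 1 / (1 + 1.148) = 0.4655.

(b) Hardness to add: (177 − 90) = 87 mg/L as CaCO₃ × 605,000 L = 52,640 g as CaCO₃.
(b) Moles of Ca²⁺ (1 mol Ca²⁺ ≡ 1 mol CaCO₃): 52,640 / 100.1 g/mol = 525.8 mol.
(b) Mass of CaCl₂·2H₂O: 525.8 × 147 = 77,300 g.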